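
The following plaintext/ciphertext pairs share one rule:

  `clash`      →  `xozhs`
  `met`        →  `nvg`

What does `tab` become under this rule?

Each letter is replaced by its mirror in the alphabet: a↔z, b↔y, c↔x, and so on (the Atbash cipher).
On tab: t↔g, a↔z, b↔y.

gzy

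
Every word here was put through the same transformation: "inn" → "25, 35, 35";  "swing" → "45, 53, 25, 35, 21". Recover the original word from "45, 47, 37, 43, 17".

i(#9)→25 and n(#14)→35: differences scale by 2, so n = 2·pos + 7. With a=1..z=26, the number is 2·pos + 7.
Reversing it on 45, 47, 37, 43, 17: 45→(45−7)÷2=19=s, 47→(47−7)÷2=20=t, 37→(37−7)÷2=15=o, 43→(43−7)÷2=18=r, 17→(17−7)÷2=5=e.

store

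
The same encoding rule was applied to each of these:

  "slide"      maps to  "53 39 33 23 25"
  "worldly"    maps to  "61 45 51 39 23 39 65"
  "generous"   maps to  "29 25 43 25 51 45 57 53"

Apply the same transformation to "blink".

19 39 33 43 37

s(#19)→53 and l(#12)→39: differences scale by 2, so n = 2·pos + 15. Each letter becomes 2×(its alphabet position, a=1..z=26) + 15.
On blink: b=2→19, l=12→39, i=9→33, n=14→43, k=11→37.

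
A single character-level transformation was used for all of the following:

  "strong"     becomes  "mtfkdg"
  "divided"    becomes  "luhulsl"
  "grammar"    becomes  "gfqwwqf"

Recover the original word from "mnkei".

s(18)→m(12) and t(19)→t(19) fit y≡7x+16 (mod 26); the inverse of 7 mod 26 is 15. Each letter's alphabet position (a=0..z=25) is mapped through 7·x+16 mod 26 — an affine cipher.
Decoding mnkei: m(12)→15·(12−16)≡18=s; n(13)→15·(13−16)≡7=h; k(10)→15·(10−16)≡14=o; e(4)→15·(4−16)≡2=c; i(8)→15·(8−16)≡10=k (all mod 26).

shock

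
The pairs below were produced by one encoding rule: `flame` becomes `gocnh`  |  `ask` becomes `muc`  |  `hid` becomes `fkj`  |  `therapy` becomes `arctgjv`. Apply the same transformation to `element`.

Read the word backwards and shift each letter +2.
On element: reverse → tnemele; then shift: t+2=v, n+2=p, e+2=g, m+2=o, e+2=g, l+2=n, e+2=g.

vpgogng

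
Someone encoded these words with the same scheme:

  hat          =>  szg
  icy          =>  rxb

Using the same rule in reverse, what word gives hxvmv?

Each pair mirrors across the alphabet (h↔s, a↔z, t↔g): positions sum to 25. This is the alphabet-reversal cipher (Atbash): a becomes z, b becomes y, etc.
Undoing it on hxvmv: h↔s, x↔c, v↔e, m↔n, v↔e.

scene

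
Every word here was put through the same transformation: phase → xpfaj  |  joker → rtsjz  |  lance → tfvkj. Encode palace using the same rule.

Two shifts are in play — +5 for a/e/i/o/u, +8 for every other letter.
Applying it to palace: p(cons)+8=x, a(vowel)+5=f, l(cons)+8=t, a(vowel)+5=f, c(cons)+8=k, e(vowel)+5=j.

xftfkj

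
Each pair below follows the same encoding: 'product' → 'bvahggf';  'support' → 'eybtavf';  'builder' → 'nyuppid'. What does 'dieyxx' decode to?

A repeating key of period 2 is used — shifts +12, +4 over and over.
Undoing it on dieyxx: d−12=r, i−4=e, e−12=s, y−4=u, x−12=l, x−4=t.

result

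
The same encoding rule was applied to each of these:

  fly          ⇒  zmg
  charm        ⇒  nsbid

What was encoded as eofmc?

blend

The word is reversed, then every letter is shifted forward by 1.
Reversing it on eofmc: shift back: e−1=d, o−1=n, f−1=e, m−1=l, c−1=b → dnelb; then reverse → blend.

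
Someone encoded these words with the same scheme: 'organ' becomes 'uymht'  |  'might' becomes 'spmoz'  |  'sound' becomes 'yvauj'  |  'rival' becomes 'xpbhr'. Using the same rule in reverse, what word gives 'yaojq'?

It's a Vigenère-style cipher with numeric key [6,7]: position i shifts by key[i mod 2].
Decoding yaojq: y−6=s, a−7=t, o−6=i, j−7=c, q−6=k.

stick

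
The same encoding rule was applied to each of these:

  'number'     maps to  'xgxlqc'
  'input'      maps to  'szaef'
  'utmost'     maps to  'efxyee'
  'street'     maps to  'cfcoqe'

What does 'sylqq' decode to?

A repeating key of period 3 is used — shifts +10, +12, +11 over and over.
Reversing it on sylqq: s−10=i, y−12=m, l−11=a, q−10=g, q−12=e.

image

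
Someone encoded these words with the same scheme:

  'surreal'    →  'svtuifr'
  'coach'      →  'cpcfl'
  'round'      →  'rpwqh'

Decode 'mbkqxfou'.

In surreal: s→s is +0, u→v is +1, r→t is +2, r→u is +3 — the shift increases by 1 each position. The shift increases by 1 at each position, starting from +0: 0, 1, 2, ….
Undoing it on mbkqxfou: m−0=m, b−1=a, k−2=i, q−3=n, x−4=t, f−5=a, o−6=i, u−7=n.

maintain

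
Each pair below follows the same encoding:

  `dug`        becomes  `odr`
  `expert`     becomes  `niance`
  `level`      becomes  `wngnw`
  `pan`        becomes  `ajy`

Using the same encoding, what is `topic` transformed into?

exarn

The shift depends on letter class: consonant d→o is +11, but vowel u→d is +9. Two shifts are in play — +9 for a/e/i/o/u, +11 for every other letter.
Applying it to topic: t(cons)+11=e, o(vowel)+9=x, p(cons)+11=a, i(vowel)+9=r, c(cons)+11=n.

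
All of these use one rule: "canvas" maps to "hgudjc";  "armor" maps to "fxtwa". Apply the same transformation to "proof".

uxvwo

In canvas: c→h is +5, a→g is +6, n→u is +7, v→d is +8 — the shift increases by 1 each position. The shift increases by 1 at each position, starting from +5: 5, 6, 7, ….
For proof: p+5=u, r+6=x, o+7=v, o+8=w, f+9=o.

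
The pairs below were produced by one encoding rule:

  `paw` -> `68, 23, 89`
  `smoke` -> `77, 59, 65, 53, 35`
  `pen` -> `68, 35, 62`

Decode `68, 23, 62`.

p(#16)→68 and a(#1)→23: differences scale by 3, so n = 3·pos + 20. The formula is n = 3×(alphabet index, a=1) + 20.
Undoing it on 68, 23, 62: 68→(68−20)÷3=16=p, 23→(23−20)÷3=1=a, 62→(62−20)÷3=14=n.

pan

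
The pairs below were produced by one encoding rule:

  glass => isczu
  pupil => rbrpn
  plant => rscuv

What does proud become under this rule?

ryqbf

Shifts by position in glass: pos 0: g→i (+2), pos 1: l→s (+7), pos 2: a→c (+2), pos 3: s→z (+7) — repeating every 2. The shifts repeat in a cycle of length 2: positions 0,1,… shift by +2, +7, then the pattern repeats.
On proud: p+2=r, r+7=y, o+2=q, u+7=b, d+2=f.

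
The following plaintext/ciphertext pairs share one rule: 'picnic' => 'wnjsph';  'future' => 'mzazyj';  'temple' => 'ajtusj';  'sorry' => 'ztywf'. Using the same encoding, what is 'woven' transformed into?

It's a Vigenère-style cipher with numeric key [7,5]: position i shifts by key[i mod 2].
For woven: w+7=d, o+5=t, v+7=c, e+5=j, n+7=u.

dtcju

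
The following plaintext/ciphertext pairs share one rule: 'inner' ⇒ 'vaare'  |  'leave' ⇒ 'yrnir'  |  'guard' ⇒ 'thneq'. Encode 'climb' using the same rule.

Every letter moves 13 places later in the alphabet, wrapping around z→a.
On climb: c+13=p, l+13=y, i+13=v, m+13=z, b+13=o.

pyvzo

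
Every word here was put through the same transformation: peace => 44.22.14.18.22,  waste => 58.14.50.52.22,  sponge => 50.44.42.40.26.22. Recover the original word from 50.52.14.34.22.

stake

p(#16)→44 and e(#5)→22: differences scale by 2, so n = 2·pos + 12. Each letter becomes 2×(its alphabet position, a=1..z=26) + 12.
Undoing it on 50.52.14.34.22: 50→(50−12)÷2=19=s, 52→(52−12)÷2=20=t, 14→(14−12)÷2=1=a, 34→(34−12)÷2=11=k, 22→(22−12)÷2=5=e.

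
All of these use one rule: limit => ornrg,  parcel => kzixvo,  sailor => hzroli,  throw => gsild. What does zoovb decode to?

l(11)→o(14) and i(8)→r(17) fit y≡25x+25 (mod 26); the inverse of 25 mod 26 is 25. Each letter's alphabet position (a=0..z=25) is mapped through 25·x+25 mod 26 — an affine cipher.
Undoing it on zoovb: z(25)→25·(25−25)≡0=a; o(14)→25·(14−25)≡11=l; o(14)→25·(14−25)≡11=l; v(21)→25·(21−25)≡4=e; b(1)→25·(1−25)≡24=y (all mod 26).

alley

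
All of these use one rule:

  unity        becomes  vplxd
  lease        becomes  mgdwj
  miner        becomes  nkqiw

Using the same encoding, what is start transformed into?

In unity: u→v is +1, n→p is +2, i→l is +3, t→x is +4 — the shift increases by 1 each position. The shift increases by 1 at each position, starting from +1: 1, 2, 3, ….
For start: s+1=t, t+2=v, a+3=d, r+4=v, t+5=y.

tvdvy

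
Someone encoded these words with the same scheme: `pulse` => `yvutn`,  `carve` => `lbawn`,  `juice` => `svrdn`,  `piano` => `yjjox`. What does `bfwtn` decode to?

sense

Shifts by position in pulse: pos 0: p→y (+9), pos 1: u→v (+1), pos 2: l→u (+9), pos 3: s→t (+1) — repeating every 2. A repeating key of period 2 is used — shifts +9, +1 over and over.
Reversing it on bfwtn: b−9=s, f−1=e, w−9=n, t−1=s, n−9=e.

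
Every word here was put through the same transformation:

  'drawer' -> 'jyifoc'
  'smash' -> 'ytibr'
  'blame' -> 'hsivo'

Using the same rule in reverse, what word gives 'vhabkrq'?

passage

In drawer: d→j is +6, r→y is +7, a→i is +8, w→f is +9 — the shift increases by 1 each position. Each letter shifts forward by (position + 6), i.e. 6, 7, 8, … — the shift grows by one for each successive letter.
Decoding vhabkrq: v−6=p, h−7=a, a−8=s, b−9=s, k−10=a, r−11=g, q−12=e.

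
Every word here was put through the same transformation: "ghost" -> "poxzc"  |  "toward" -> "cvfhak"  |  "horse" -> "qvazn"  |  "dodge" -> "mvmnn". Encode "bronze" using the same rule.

kyxuil

Shifts by position in ghost: pos 0: g→p (+9), pos 1: h→o (+7), pos 2: o→x (+9), pos 3: s→z (+7) — repeating every 2. The shifts repeat in a cycle of length 2: positions 0,1,… shift by +9, +7, then the pattern repeats.
On bronze: b+9=k, r+7=y, o+9=x, n+7=u, z+9=i, e+7=l.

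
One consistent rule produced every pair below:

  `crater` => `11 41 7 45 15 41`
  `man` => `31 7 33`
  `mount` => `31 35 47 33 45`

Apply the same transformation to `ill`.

23 29 29

The formula is n = 2×(alphabet index, a=1) + 5.
For ill: i=9→23, l=12→29, l=12→29.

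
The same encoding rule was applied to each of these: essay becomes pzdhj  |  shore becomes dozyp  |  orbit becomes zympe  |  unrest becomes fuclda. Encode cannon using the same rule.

Shifts by position in essay: pos 0: e→p (+11), pos 1: s→z (+7), pos 2: s→d (+11), pos 3: a→h (+7) — repeating every 2. The shifts repeat in a cycle of length 2: positions 0,1,… shift by +11, +7, then the pattern repeats.
On cannon: c+11=n, a+7=h, n+11=y, n+7=u, o+11=z, n+7=u.

nhyuzu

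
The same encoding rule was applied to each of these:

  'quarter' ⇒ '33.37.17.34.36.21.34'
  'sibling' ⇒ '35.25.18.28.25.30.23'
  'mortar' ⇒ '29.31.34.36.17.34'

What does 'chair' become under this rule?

q is letter #17 and maps to 33: an offset of 16. Letters become their 1-based position plus 16 (so a→17, b→18, …).
For chair: c=3→19, h=8→24, a=1→17, i=9→25, r=18→34.

19.24.17.25.34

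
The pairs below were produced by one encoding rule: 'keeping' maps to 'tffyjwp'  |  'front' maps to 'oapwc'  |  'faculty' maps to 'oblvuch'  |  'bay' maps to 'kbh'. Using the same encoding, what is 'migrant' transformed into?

vjpabwc

The rule splits by letter class: vowels +1, consonants +9.
Applying it to migrant: m(cons)+9=v, i(vowel)+1=j, g(cons)+9=p, r(cons)+9=a, a(vowel)+1=b, n(cons)+9=w, t(cons)+9=c.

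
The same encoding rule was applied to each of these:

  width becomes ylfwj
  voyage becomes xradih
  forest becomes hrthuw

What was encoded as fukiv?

drift

The shifts repeat in a cycle of length 2: positions 0,1,… shift by +2, +3, then the pattern repeats.
Reversing it on fukiv: f−2=d, u−3=r, k−2=i, i−3=f, v−2=t.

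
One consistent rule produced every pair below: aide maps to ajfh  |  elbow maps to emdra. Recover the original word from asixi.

argue

In aide: a→a is +0, i→j is +1, d→f is +2, e→h is +3 — the shift increases by 1 each position. Letter i (0-indexed) is shifted by i+0, so successive shifts are 0, 1, 2, ….
Decoding asixi: a−0=a, s−1=r, i−2=g, x−3=u, i−4=e.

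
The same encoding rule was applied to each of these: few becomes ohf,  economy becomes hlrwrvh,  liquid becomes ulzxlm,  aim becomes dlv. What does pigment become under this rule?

ylpvhwc

The shift depends on letter class: consonant f→o is +9, but vowel e→h is +3. Vowels shift forward by 3 and consonants shift forward by 9.
For pigment: p(cons)+9=y, i(vowel)+3=l, g(cons)+9=p, m(cons)+9=v, e(vowel)+3=h, n(cons)+9=w, t(cons)+9=c.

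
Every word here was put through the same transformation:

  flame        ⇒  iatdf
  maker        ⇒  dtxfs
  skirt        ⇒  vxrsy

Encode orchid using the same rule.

jszorc

f(5)→i(8) and l(11)→a(0) fit y≡3x+19 (mod 26); the inverse of 3 mod 26 is 9. Treating letters as 0–25, the rule is x ↦ 3x + 19 (mod 26).
For orchid: o(14)→3·14+19≡9=j; r(17)→3·17+19≡18=s; c(2)→3·2+19≡25=z; h(7)→3·7+19≡14=o; i(8)→3·8+19≡17=r; d(3)→3·3+19≡2=c (all mod 26).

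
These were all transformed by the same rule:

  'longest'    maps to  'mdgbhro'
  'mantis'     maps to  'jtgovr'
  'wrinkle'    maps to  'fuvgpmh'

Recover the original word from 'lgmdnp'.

l(11)→m(12) and o(14)→d(3) fit y≡23x+19 (mod 26); the inverse of 23 mod 26 is 17. Each letter's alphabet position (a=0..z=25) is mapped through 23·x+19 mod 26 — an affine cipher.
Undoing it on lgmdnp: l(11)→17·(11−19)≡20=u; g(6)→17·(6−19)≡13=n; m(12)→17·(12−19)≡11=l; d(3)→17·(3−19)≡14=o; n(13)→17·(13−19)≡2=c; p(15)→17·(15−19)≡10=k (all mod 26).

unlock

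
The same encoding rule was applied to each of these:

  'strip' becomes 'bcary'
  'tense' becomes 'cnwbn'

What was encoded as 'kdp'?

bug

This is a Caesar cipher with shift 9.
Decoding kdp: k−9=b, d−9=u, p−9=g.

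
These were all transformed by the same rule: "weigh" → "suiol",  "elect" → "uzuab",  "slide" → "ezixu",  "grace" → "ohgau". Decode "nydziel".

w(22)→s(18) and e(4)→u(20) fit y≡23x+6 (mod 26); the inverse of 23 mod 26 is 17. Treating letters as 0–25, the rule is x ↦ 23x + 6 (mod 26).
Reversing it on nydziel: n(13)→17·(13−6)≡15=p; y(24)→17·(24−6)≡20=u; d(3)→17·(3−6)≡1=b; z(25)→17·(25−6)≡11=l; i(8)→17·(8−6)≡8=i; e(4)→17·(4−6)≡18=s; l(11)→17·(11−6)≡7=h (all mod 26).

publish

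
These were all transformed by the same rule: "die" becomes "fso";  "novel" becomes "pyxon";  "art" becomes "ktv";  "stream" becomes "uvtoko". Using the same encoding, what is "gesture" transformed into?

Two shifts are in play — +10 for a/e/i/o/u, +2 for every other letter.
On gesture: g(cons)+2=i, e(vowel)+10=o, s(cons)+2=u, t(cons)+2=v, u(vowel)+10=e, r(cons)+2=t, e(vowel)+10=o.

iouveto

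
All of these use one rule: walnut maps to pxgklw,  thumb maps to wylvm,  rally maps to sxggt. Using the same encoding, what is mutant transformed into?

This is an affine cipher: with a=0,…,z=25, each position x becomes (15x+23) mod 26.
For mutant: m(12)→15·12+23≡21=v; u(20)→15·20+23≡11=l; t(19)→15·19+23≡22=w; a(0)→15·0+23≡23=x; n(13)→15·13+23≡10=k; t(19)→15·19+23≡22=w (all mod 26).

vlwxkw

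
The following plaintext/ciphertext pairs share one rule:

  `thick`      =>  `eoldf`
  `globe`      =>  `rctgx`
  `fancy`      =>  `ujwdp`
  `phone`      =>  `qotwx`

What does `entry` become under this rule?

t(19)→e(4) and h(7)→o(14) fit y≡23x+9 (mod 26); the inverse of 23 mod 26 is 17. This is an affine cipher: with a=0,…,z=25, each position x becomes (23x+9) mod 26.
For entry: e(4)→23·4+9≡23=x; n(13)→23·13+9≡22=w; t(19)→23·19+9≡4=e; r(17)→23·17+9≡10=k; y(24)→23·24+9≡15=p (all mod 26).

xwekp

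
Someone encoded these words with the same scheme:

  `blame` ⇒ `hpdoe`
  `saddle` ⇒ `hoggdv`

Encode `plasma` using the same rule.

Read the word backwards and shift each letter +3.
For plasma: reverse → amsalp; then shift: a+3=d, m+3=p, s+3=v, a+3=d, l+3=o, p+3=s.

dpvdos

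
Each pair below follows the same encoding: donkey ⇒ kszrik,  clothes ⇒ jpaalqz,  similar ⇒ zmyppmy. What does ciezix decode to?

vessel

Shifts by position in donkey: pos 0: d→k (+7), pos 1: o→s (+4), pos 2: n→z (+12), pos 3: k→r (+7), pos 4: e→i (+4), pos 5: y→k (+12) — repeating every 3. The shifts repeat in a cycle of length 3: positions 0,1,… shift by +7, +4, +12, then the pattern repeats.
Undoing it on ciezix: c−7=v, i−4=e, e−12=s, z−7=s, i−4=e, x−12=l.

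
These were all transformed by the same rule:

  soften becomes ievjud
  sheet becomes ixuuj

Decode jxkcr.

Compare letters: s→i is +16, o→e is +16, f→v is +16 — a constant shift. This is a Caesar cipher with shift 16.
Undoing it on jxkcr: j−16=t, x−16=h, k−16=u, c−16=m, r−16=b.

thumb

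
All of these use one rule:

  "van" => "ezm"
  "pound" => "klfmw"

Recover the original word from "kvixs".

Each pair mirrors across the alphabet (v↔e, a↔z, n↔m): positions sum to 25. This is the alphabet-reversal cipher (Atbash): a becomes z, b becomes y, etc.
Undoing it on kvixs: k↔p, v↔e, i↔r, x↔c, s↔h.

perch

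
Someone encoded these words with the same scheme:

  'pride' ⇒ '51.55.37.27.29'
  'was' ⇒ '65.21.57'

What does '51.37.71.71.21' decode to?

pizza

p(#16)→51 and r(#18)→55: differences scale by 2, so n = 2·pos + 19. The formula is n = 2×(alphabet index, a=1) + 19.
Reversing it on 51.37.71.71.21: 51→(51−19)÷2=16=p, 37→(37−19)÷2=9=i, 71→(71−19)÷2=26=z, 71→(71−19)÷2=26=z, 21→(21−19)÷2=1=a.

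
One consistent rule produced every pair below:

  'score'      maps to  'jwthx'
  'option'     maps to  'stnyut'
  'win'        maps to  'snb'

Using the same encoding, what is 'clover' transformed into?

Two steps: reverse the string, then apply a Caesar shift of +5.
For clover: reverse → revolc; then shift: r+5=w, e+5=j, v+5=a, o+5=t, l+5=q, c+5=h.

wjatqh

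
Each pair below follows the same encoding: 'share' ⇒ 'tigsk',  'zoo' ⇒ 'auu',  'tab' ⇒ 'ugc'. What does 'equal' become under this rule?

kragm

The shift depends on letter class: consonant s→t is +1, but vowel a→g is +6. Vowels shift forward by 6 and consonants shift forward by 1.
Applying it to equal: e(vowel)+6=k, q(cons)+1=r, u(vowel)+6=a, a(vowel)+6=g, l(cons)+1=m.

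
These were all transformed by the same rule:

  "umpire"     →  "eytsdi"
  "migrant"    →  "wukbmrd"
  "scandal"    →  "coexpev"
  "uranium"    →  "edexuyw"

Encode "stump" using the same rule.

cfywb

The shifts repeat in a cycle of length 3: positions 0,1,… shift by +10, +12, +4, then the pattern repeats.
Applying it to stump: s+10=c, t+12=f, u+4=y, m+10=w, p+12=b.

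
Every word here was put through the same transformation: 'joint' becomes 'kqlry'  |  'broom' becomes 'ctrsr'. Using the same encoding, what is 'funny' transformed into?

The shift increases by 1 at each position, starting from +1: 1, 2, 3, ….
On funny: f+1=g, u+2=w, n+3=q, n+4=r, y+5=d.

gwqrd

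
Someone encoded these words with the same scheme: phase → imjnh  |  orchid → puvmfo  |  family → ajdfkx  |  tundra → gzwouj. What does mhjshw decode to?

heaven

p(15)→i(8) and h(7)→m(12) fit y≡19x+9 (mod 26); the inverse of 19 mod 26 is 11. This is an affine cipher: with a=0,…,z=25, each position x becomes (19x+9) mod 26.
Reversing it on mhjshw: m(12)→11·(12−9)≡7=h; h(7)→11·(7−9)≡4=e; j(9)→11·(9−9)≡0=a; s(18)→11·(18−9)≡21=v; h(7)→11·(7−9)≡4=e; w(22)→11·(22−9)≡13=n (all mod 26).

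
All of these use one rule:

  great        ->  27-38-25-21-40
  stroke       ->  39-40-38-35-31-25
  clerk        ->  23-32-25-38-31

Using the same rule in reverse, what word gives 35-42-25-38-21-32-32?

The number is (letter's place in the alphabet, a=1) + 20.
Decoding 35-42-25-38-21-32-32: 35→(35−20)÷1=15=o, 42→(42−20)÷1=22=v, 25→(25−20)÷1=5=e, 38→(38−20)÷1=18=r, 21→(21−20)÷1=1=a, 32→(32−20)÷1=12=l, 32→(32−20)÷1=12=l.

overall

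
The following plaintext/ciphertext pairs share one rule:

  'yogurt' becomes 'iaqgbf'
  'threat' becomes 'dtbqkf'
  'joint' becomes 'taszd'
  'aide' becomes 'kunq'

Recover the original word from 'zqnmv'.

A repeating key of period 2 is used — shifts +10, +12 over and over.
Undoing it on zqnmv: z−10=p, q−12=e, n−10=d, m−12=a, v−10=l.

pedal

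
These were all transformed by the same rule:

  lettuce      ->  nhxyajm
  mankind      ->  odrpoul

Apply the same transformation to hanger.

In lettuce: l→n is +2, e→h is +3, t→x is +4, t→y is +5 — the shift increases by 1 each position. Each letter shifts forward by (position + 2), i.e. 2, 3, 4, … — the shift grows by one for each successive letter.
Applying it to hanger: h+2=j, a+3=d, n+4=r, g+5=l, e+6=k, r+7=y.

jdrlky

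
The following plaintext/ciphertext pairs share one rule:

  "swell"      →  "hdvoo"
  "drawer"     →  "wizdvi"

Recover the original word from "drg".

Each pair mirrors across the alphabet (s↔h, w↔d, e↔v): positions sum to 25. Letters are reflected about the middle of the alphabet (position → 25−position): Atbash.
Decoding drg: d↔w, r↔i, g↔t.

wit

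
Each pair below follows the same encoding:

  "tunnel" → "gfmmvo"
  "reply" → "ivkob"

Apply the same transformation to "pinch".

krmxs

Each pair mirrors across the alphabet (t↔g, u↔f, n↔m): positions sum to 25. Each letter is replaced by its mirror in the alphabet: a↔z, b↔y, c↔x, and so on (the Atbash cipher).
For pinch: p↔k, i↔r, n↔m, c↔x, h↔s.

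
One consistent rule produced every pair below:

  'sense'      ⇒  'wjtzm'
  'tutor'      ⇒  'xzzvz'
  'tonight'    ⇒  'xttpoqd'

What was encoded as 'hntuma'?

dinner

The shift increases by 1 at each position, starting from +4: 4, 5, 6, ….
Decoding hntuma: h−4=d, n−5=i, t−6=n, u−7=n, m−8=e, a−9=r.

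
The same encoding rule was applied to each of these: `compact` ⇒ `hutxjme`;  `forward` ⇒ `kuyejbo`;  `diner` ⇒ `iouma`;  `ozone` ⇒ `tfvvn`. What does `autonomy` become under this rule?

faawwyxk

In compact: c→h is +5, o→u is +6, m→t is +7, p→x is +8 — the shift increases by 1 each position. The shift increases by 1 at each position, starting from +5: 5, 6, 7, ….
Applying it to autonomy: a+5=f, u+6=a, t+7=a, o+8=w, n+9=w, o+10=y, m+11=x, y+12=k.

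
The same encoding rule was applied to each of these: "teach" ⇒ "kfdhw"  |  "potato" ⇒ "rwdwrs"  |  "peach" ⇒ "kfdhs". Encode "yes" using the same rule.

Read the word backwards and shift each letter +3.
Applying it to yes: reverse → sey; then shift: s+3=v, e+3=h, y+3=b.

vhb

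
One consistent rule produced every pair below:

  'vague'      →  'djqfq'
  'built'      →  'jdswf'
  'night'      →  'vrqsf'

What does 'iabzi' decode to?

arrow

Letter i (0-indexed) is shifted by i+8, so successive shifts are 8, 9, 10, ….
Undoing it on iabzi: i−8=a, a−9=r, b−10=r, z−11=o, i−12=w.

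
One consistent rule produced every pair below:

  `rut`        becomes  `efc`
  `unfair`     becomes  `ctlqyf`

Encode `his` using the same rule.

dts

The output letters match the input read backwards, each shifted +11: rut reversed is tur. The word is reversed, then every letter is shifted forward by 11.
Applying it to his: reverse → sih; then shift: s+11=d, i+11=t, h+11=s.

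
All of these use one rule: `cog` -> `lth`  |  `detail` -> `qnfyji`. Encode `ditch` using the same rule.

The output letters match the input read backwards, each shifted +5: cog reversed is goc. The word is reversed, then every letter is shifted forward by 5.
Applying it to ditch: reverse → hctid; then shift: h+5=m, c+5=h, t+5=y, i+5=n, d+5=i.

mhyni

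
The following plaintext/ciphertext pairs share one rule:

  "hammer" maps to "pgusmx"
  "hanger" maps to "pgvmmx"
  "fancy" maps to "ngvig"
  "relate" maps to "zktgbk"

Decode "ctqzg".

unity

Shifts by position in hammer: pos 0: h→p (+8), pos 1: a→g (+6), pos 2: m→u (+8), pos 3: m→s (+6) — repeating every 2. A repeating key of period 2 is used — shifts +8, +6 over and over.
Reversing it on ctqzg: c−8=u, t−6=n, q−8=i, z−6=t, g−8=y.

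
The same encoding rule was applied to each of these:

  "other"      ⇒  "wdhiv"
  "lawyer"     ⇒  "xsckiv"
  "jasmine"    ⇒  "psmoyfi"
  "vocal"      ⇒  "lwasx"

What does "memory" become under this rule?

oiowvk

o(14)→w(22) and t(19)→d(3) fit y≡17x+18 (mod 26); the inverse of 17 mod 26 is 23. This is an affine cipher: with a=0,…,z=25, each position x becomes (17x+18) mod 26.
For memory: m(12)→17·12+18≡14=o; e(4)→17·4+18≡8=i; m(12)→17·12+18≡14=o; o(14)→17·14+18≡22=w; r(17)→17·17+18≡21=v; y(24)→17·24+18≡10=k (all mod 26).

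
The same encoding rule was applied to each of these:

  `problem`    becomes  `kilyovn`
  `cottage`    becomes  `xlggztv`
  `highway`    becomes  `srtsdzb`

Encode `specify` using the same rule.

Each pair mirrors across the alphabet (p↔k, r↔i, o↔l): positions sum to 25. Letters are reflected about the middle of the alphabet (position → 25−position): Atbash.
Applying it to specify: s↔h, p↔k, e↔v, c↔x, i↔r, f↔u, y↔b.

hkvxrub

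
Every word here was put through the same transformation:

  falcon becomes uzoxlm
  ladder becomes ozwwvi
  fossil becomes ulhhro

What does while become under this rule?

dsrov

Each pair mirrors across the alphabet (f↔u, a↔z, l↔o): positions sum to 25. Letters are reflected about the middle of the alphabet (position → 25−position): Atbash.
For while: w↔d, h↔s, i↔r, l↔o, e↔v.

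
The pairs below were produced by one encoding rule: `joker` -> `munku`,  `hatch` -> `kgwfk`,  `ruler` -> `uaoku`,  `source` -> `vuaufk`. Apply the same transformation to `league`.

Two shifts are in play — +6 for a/e/i/o/u, +3 for every other letter.
On league: l(cons)+3=o, e(vowel)+6=k, a(vowel)+6=g, g(cons)+3=j, u(vowel)+6=a, e(vowel)+6=k.

okgjak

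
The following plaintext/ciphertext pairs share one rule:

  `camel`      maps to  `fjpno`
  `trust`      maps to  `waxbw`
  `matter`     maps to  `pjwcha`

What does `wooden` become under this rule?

zxrmhw

Shifts by position in camel: pos 0: c→f (+3), pos 1: a→j (+9), pos 2: m→p (+3), pos 3: e→n (+9) — repeating every 2. It's a Vigenère-style cipher with numeric key [3,9]: position i shifts by key[i mod 2].
On wooden: w+3=z, o+9=x, o+3=r, d+9=m, e+3=h, n+9=w.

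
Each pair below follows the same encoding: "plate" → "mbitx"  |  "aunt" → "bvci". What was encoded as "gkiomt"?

Two steps: reverse the string, then apply a Caesar shift of +8.
Reversing it on gkiomt: shift back: g−8=y, k−8=c, i−8=a, o−8=g, m−8=e, t−8=l → ycagel; then reverse → legacy.

legacy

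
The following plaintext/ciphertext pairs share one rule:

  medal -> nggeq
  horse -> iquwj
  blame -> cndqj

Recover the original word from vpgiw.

In medal: m→n is +1, e→g is +2, d→g is +3, a→e is +4 — the shift increases by 1 each position. Letter i (0-indexed) is shifted by i+1, so successive shifts are 1, 2, 3, ….
Reversing it on vpgiw: v−1=u, p−2=n, g−3=d, i−4=e, w−5=r.

under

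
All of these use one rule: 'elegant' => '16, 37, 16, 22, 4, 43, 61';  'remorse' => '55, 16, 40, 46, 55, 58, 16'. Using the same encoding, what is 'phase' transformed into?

The formula is n = 3×(alphabet index, a=1) + 1.
On phase: p=16→49, h=8→25, a=1→4, s=19→58, e=5→16.

49, 25, 4, 58, 16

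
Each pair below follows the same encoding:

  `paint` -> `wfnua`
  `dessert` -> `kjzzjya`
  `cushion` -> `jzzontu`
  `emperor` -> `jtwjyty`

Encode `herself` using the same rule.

The shift depends on letter class: consonant p→w is +7, but vowel a→f is +5. Two shifts are in play — +5 for a/e/i/o/u, +7 for every other letter.
On herself: h(cons)+7=o, e(vowel)+5=j, r(cons)+7=y, s(cons)+7=z, e(vowel)+5=j, l(cons)+7=s, f(cons)+7=m.

ojyzjsm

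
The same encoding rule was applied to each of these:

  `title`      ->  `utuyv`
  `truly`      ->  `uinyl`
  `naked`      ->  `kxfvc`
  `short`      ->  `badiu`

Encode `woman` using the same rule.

zdrxk

t(19)→u(20) and i(8)→t(19) fit y≡19x+23 (mod 26); the inverse of 19 mod 26 is 11. Treating letters as 0–25, the rule is x ↦ 19x + 23 (mod 26).
Applying it to woman: w(22)→19·22+23≡25=z; o(14)→19·14+23≡3=d; m(12)→19·12+23≡17=r; a(0)→19·0+23≡23=x; n(13)→19·13+23≡10=k (all mod 26).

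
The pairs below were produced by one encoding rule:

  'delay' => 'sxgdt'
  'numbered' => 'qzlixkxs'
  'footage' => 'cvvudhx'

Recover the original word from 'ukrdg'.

d(3)→s(18) and e(4)→x(23) fit y≡5x+3 (mod 26); the inverse of 5 mod 26 is 21. Treating letters as 0–25, the rule is x ↦ 5x + 3 (mod 26).
Reversing it on ukrdg: u(20)→21·(20−3)≡19=t; k(10)→21·(10−3)≡17=r; r(17)→21·(17−3)≡8=i; d(3)→21·(3−3)≡0=a; g(6)→21·(6−3)≡11=l (all mod 26).

trial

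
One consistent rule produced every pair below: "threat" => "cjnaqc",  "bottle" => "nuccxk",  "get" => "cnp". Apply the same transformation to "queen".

The output letters match the input read backwards, each shifted +9: threat reversed is taerht. Read the word backwards and shift each letter +9.
For queen: reverse → neeuq; then shift: n+9=w, e+9=n, e+9=n, u+9=d, q+9=z.

wnndz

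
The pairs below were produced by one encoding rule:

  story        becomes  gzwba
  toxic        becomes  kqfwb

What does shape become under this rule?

The output letters match the input read backwards, each shifted +8: story reversed is yrots. Two steps: reverse the string, then apply a Caesar shift of +8.
Applying it to shape: reverse → epahs; then shift: e+8=m, p+8=x, a+8=i, h+8=p, s+8=a.

mxipa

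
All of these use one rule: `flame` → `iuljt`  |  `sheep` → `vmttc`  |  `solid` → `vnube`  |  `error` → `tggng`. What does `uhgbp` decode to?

lyric

Treating letters as 0–25, the rule is x ↦ 15x + 11 (mod 26).
Decoding uhgbp: u(20)→7·(20−11)≡11=l; h(7)→7·(7−11)≡24=y; g(6)→7·(6−11)≡17=r; b(1)→7·(1−11)≡8=i; p(15)→7·(15−11)≡2=c (all mod 26).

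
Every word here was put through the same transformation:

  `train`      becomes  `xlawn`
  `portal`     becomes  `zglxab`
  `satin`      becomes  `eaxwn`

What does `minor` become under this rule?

uwngl

t(19)→x(23) and r(17)→l(11) fit y≡19x+0 (mod 26); the inverse of 19 mod 26 is 11. Treating letters as 0–25, the rule is x ↦ 19x + 0 (mod 26).
Applying it to minor: m(12)→19·12+0≡20=u; i(8)→19·8+0≡22=w; n(13)→19·13+0≡13=n; o(14)→19·14+0≡6=g; r(17)→19·17+0≡11=l (all mod 26).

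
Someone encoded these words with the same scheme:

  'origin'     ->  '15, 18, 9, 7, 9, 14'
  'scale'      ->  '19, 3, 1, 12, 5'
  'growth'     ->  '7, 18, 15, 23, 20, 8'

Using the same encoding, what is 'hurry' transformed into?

8, 21, 18, 18, 25

Each letter is replaced by its alphabet position (a=1, b=2, …, z=26).
For hurry: h=8→8, u=21→21, r=18→18, r=18→18, y=25→25.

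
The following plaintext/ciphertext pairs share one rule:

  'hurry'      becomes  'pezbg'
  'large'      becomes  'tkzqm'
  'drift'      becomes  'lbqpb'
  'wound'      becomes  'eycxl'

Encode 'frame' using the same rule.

nbiwm

Shifts by position in hurry: pos 0: h→p (+8), pos 1: u→e (+10), pos 2: r→z (+8), pos 3: r→b (+10) — repeating every 2. A repeating key of period 2 is used — shifts +8, +10 over and over.
For frame: f+8=n, r+10=b, a+8=i, m+10=w, e+8=m.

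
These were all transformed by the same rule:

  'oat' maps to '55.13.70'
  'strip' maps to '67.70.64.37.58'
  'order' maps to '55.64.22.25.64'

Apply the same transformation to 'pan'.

58.13.52

o(#15)→55 and a(#1)→13: differences scale by 3, so n = 3·pos + 10. The formula is n = 3×(alphabet index, a=1) + 10.
Applying it to pan: p=16→58, a=1→13, n=14→52.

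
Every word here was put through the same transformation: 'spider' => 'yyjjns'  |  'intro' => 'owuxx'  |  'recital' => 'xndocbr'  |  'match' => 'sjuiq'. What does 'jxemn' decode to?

Shifts by position in spider: pos 0: s→y (+6), pos 1: p→y (+9), pos 2: i→j (+1), pos 3: d→j (+6), pos 4: e→n (+9), pos 5: r→s (+1) — repeating every 3. It's a Vigenère-style cipher with numeric key [6,9,1]: position i shifts by key[i mod 3].
Undoing it on jxemn: j−6=d, x−9=o, e−1=d, m−6=g, n−9=e.

dodge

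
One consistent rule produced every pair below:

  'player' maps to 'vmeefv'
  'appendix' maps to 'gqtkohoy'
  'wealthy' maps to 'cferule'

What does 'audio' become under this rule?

The shifts repeat in a cycle of length 3: positions 0,1,… shift by +6, +1, +4, then the pattern repeats.
On audio: a+6=g, u+1=v, d+4=h, i+6=o, o+1=p.

gvhop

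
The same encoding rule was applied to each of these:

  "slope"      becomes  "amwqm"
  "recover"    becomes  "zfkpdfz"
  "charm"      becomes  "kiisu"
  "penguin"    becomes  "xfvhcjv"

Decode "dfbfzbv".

It's a Vigenère-style cipher with numeric key [8,1]: position i shifts by key[i mod 2].
Undoing it on dfbfzbv: d−8=v, f−1=e, b−8=t, f−1=e, z−8=r, b−1=a, v−8=n.

veteran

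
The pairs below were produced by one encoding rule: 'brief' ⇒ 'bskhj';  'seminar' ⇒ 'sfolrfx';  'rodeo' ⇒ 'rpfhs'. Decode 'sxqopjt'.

swollen

In brief: b→b is +0, r→s is +1, i→k is +2, e→h is +3 — the shift increases by 1 each position. Letter i (0-indexed) is shifted by i+0, so successive shifts are 0, 1, 2, ….
Undoing it on sxqopjt: s−0=s, x−1=w, q−2=o, o−3=l, p−4=l, j−5=e, t−6=n.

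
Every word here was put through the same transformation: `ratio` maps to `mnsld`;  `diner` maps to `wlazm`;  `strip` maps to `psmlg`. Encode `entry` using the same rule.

zasmh

This is an affine cipher: with a=0,…,z=25, each position x becomes (3x+13) mod 26.
On entry: e(4)→3·4+13≡25=z; n(13)→3·13+13≡0=a; t(19)→3·19+13≡18=s; r(17)→3·17+13≡12=m; y(24)→3·24+13≡7=h (all mod 26).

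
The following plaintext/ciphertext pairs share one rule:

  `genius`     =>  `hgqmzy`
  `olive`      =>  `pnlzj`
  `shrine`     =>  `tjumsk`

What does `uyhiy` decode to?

tweet

In genius: g→h is +1, e→g is +2, n→q is +3, i→m is +4 — the shift increases by 1 each position. Letter i (0-indexed) is shifted by i+1, so successive shifts are 1, 2, 3, ….
Reversing it on uyhiy: u−1=t, y−2=w, h−3=e, i−4=e, y−5=t.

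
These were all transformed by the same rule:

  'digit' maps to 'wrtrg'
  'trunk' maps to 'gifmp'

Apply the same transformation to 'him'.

srn

Each pair mirrors across the alphabet (d↔w, i↔r, g↔t): positions sum to 25. Letters are reflected about the middle of the alphabet (position → 25−position): Atbash.
On him: h↔s, i↔r, m↔n.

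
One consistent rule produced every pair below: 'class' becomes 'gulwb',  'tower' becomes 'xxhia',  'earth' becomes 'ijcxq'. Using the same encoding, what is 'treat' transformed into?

xapec

Shifts by position in class: pos 0: c→g (+4), pos 1: l→u (+9), pos 2: a→l (+11), pos 3: s→w (+4), pos 4: s→b (+9) — repeating every 3. It's a Vigenère-style cipher with numeric key [4,9,11]: position i shifts by key[i mod 3].
Applying it to treat: t+4=x, r+9=a, e+11=p, a+4=e, t+9=c.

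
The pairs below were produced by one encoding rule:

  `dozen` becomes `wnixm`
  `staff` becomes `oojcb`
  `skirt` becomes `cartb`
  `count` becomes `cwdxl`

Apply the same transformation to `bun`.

wdk

The output letters match the input read backwards, each shifted +9: dozen reversed is nezod. Two steps: reverse the string, then apply a Caesar shift of +9.
On bun: reverse → nub; then shift: n+9=w, u+9=d, b+9=k.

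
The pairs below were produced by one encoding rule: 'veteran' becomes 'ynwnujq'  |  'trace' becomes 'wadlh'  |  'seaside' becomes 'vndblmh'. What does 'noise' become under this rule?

qxlbh

The shifts repeat in a cycle of length 2: positions 0,1,… shift by +3, +9, then the pattern repeats.
On noise: n+3=q, o+9=x, i+3=l, s+9=b, e+3=h.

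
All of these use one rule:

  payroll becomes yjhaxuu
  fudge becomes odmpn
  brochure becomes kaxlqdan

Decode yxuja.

polar

Compare letters: p→y is +9, a→j is +9, y→h is +9 — a constant shift. It's a constant shift of +9 (ROT9).
Reversing it on yxuja: y−9=p, x−9=o, u−9=l, j−9=a, a−9=r.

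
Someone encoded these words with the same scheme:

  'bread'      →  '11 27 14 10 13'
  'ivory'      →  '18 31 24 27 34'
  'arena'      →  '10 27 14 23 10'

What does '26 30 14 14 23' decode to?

b is letter #2 and maps to 11: an offset of 9. Letters become their 1-based position plus 9 (so a→10, b→11, …).
Reversing it on 26 30 14 14 23: 26→(26−9)÷1=17=q, 30→(30−9)÷1=21=u, 14→(14−9)÷1=5=e, 14→(14−9)÷1=5=e, 23→(23−9)÷1=14=n.

queen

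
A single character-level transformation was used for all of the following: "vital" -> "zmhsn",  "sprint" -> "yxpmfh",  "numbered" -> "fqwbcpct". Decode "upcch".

v(21)→z(25) and i(8)→m(12) fit y≡9x+18 (mod 26); the inverse of 9 mod 26 is 3. Each letter's alphabet position (a=0..z=25) is mapped through 9·x+18 mod 26 — an affine cipher.
Decoding upcch: u(20)→3·(20−18)≡6=g; p(15)→3·(15−18)≡17=r; c(2)→3·(2−18)≡4=e; c(2)→3·(2−18)≡4=e; h(7)→3·(7−18)≡19=t (all mod 26).

greet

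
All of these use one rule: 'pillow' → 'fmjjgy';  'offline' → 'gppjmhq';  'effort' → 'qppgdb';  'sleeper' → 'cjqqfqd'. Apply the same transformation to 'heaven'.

Each letter's alphabet position (a=0..z=25) is mapped through 25·x+20 mod 26 — an affine cipher.
On heaven: h(7)→25·7+20≡13=n; e(4)→25·4+20≡16=q; a(0)→25·0+20≡20=u; v(21)→25·21+20≡25=z; e(4)→25·4+20≡16=q; n(13)→25·13+20≡7=h (all mod 26).

nquzqh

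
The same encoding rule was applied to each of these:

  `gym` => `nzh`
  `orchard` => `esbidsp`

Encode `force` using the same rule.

fdspg

The output letters match the input read backwards, each shifted +1: gym reversed is myg. Read the word backwards and shift each letter +1.
Applying it to force: reverse → ecrof; then shift: e+1=f, c+1=d, r+1=s, o+1=p, f+1=g.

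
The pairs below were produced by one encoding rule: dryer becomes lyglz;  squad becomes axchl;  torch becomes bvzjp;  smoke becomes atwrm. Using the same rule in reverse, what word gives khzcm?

carve

Shifts by position in dryer: pos 0: d→l (+8), pos 1: r→y (+7), pos 2: y→g (+8), pos 3: e→l (+7) — repeating every 2. It's a Vigenère-style cipher with numeric key [8,7]: position i shifts by key[i mod 2].
Reversing it on khzcm: k−8=c, h−7=a, z−8=r, c−7=v, m−8=e.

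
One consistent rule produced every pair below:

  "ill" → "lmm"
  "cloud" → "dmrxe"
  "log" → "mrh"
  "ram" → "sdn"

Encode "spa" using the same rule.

tqd

The rule splits by letter class: vowels +3, consonants +1.
On spa: s(cons)+1=t, p(cons)+1=q, a(vowel)+3=d.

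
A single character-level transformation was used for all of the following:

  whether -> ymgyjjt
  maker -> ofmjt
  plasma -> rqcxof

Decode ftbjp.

It's a Vigenère-style cipher with numeric key [2,5]: position i shifts by key[i mod 2].
Reversing it on ftbjp: f−2=d, t−5=o, b−2=z, j−5=e, p−2=n.

dozen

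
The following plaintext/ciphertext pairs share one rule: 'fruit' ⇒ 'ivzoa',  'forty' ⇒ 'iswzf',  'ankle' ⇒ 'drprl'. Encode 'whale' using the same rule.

Each letter shifts forward by (position + 3), i.e. 3, 4, 5, … — the shift grows by one for each successive letter.
Applying it to whale: w+3=z, h+4=l, a+5=f, l+6=r, e+7=l.

zlfrl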